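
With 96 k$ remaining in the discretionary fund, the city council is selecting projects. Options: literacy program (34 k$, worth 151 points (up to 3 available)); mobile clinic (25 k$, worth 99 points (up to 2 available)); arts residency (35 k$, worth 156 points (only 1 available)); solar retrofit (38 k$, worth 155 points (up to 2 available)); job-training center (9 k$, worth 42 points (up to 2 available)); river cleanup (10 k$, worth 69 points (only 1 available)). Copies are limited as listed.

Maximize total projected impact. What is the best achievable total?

Taking the top-ratio projects first gives mobile clinic + arts residency + 2×job-training center + river cleanup for 408 (88 k$).
The 60 k$ tied up in mobile clinic and arts residency is better spent on 2×literacy program — total rises to 455 (96 k$).
Nothing else within 96 k$ beats 455.

455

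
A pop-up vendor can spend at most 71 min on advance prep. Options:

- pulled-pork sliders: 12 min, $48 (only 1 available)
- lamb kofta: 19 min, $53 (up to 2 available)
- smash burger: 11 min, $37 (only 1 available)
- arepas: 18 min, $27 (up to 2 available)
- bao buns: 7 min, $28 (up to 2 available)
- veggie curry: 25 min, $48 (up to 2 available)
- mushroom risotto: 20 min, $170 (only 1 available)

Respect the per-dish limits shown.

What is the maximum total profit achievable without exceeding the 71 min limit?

336

Filling by ratio: pulled-pork sliders + smash burger + 2×bao buns + mushroom risotto for 311, with 14 min left unused.
Replace bao buns with lamb kofta: the trade gains 25 net, giving 336 at 69 min.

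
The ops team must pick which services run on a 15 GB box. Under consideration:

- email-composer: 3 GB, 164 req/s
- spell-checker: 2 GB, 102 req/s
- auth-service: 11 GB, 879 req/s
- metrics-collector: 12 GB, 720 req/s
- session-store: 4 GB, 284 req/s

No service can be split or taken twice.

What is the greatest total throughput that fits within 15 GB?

Auth-service + session-store uses 15 of the 15 GB and totals 1163.

1163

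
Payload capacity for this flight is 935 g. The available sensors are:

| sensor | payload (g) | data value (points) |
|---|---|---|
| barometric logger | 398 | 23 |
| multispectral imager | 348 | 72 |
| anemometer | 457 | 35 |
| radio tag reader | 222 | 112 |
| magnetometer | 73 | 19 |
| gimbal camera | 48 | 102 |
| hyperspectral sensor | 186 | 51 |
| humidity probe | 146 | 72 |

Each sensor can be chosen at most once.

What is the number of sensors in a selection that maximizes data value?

5

The maximum data value within 935 g is 377.
One optimal bundle: multispectral imager + radio tag reader + magnetometer + gimbal camera + humidity probe (837 g).
Any selection reaching 377 contains exactly 5 sensors.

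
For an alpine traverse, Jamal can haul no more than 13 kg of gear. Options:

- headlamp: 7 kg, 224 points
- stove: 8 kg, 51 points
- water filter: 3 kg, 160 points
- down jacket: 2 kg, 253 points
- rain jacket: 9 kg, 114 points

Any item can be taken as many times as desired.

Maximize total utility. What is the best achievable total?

Taking 6×down jacket: 12 kg used, 1518 in utility.
Every other selection either busts 13 kg or fails to beat 1518.

1518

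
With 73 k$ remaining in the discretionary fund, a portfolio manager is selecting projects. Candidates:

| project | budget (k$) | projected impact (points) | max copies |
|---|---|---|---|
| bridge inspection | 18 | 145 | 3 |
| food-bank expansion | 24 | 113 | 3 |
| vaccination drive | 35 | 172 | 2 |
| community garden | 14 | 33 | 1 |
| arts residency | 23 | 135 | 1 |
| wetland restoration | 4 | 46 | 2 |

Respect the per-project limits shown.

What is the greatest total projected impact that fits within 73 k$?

By projected impact per k$: wetland restoration 11.50, bridge inspection 8.06, arts residency 5.87 lead.
The ratio ordering already packs tightly: 3×bridge inspection + 2×wetland restoration, 62 k$, 527.
That's the maximum — no swap from here does better than 527.

527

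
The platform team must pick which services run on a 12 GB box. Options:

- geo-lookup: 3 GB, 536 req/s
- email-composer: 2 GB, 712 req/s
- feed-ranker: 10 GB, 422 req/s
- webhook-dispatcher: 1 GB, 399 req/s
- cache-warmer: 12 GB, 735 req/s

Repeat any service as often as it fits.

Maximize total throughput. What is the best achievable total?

12×webhook-dispatcher uses 12 of the 12 GB and totals 4788.
That's the maximum — no swap from here does better than 4788.

4788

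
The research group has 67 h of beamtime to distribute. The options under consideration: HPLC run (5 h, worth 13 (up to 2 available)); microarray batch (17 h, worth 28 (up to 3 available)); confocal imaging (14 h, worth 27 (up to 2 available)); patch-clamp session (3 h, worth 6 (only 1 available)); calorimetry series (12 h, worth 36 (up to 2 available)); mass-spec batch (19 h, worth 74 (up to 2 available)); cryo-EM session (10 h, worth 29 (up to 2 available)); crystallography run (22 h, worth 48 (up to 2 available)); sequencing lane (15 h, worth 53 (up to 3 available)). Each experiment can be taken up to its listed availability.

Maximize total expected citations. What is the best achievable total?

Filling by ratio: calorimetry series + 2×mass-spec batch + sequencing lane for 237, with 2 h left unused.
Replace calorimetry series and mass-spec batch with patch-clamp session + 2×sequencing lane: the trade gains 2 net, giving 239 at 67 h.

239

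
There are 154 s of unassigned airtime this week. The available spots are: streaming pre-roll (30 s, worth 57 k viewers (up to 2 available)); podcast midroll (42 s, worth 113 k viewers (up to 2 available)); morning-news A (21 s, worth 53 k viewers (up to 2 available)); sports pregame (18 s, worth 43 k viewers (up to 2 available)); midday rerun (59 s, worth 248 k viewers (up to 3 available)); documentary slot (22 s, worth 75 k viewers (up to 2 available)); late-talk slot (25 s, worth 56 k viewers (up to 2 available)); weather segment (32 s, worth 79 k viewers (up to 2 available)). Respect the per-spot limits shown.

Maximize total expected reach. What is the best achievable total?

A density-first pass picks 2×midday rerun + documentary slot — 571 at 140 s.
Dropping documentary slot frees 22 s; slotting in 2×sports pregame (36 s) lifts the total to 582 at 154 s.

582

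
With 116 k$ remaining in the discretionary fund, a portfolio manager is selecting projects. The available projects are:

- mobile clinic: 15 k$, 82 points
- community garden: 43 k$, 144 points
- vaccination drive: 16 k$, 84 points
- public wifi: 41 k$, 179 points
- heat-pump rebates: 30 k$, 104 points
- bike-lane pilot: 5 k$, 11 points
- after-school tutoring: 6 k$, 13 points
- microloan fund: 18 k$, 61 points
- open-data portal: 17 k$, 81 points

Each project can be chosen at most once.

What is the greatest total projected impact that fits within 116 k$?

500

Greedy by ratio would take mobile clinic + vaccination drive + public wifi + bike-lane pilot + microloan fund + open-data portal: 112 k$ used, total 498.
The 5 k$ tied up in bike-lane pilot is better spent on after-school tutoring — total rises to 500 (113 k$).
An exhaustive check of the 512 subsets confirms 500.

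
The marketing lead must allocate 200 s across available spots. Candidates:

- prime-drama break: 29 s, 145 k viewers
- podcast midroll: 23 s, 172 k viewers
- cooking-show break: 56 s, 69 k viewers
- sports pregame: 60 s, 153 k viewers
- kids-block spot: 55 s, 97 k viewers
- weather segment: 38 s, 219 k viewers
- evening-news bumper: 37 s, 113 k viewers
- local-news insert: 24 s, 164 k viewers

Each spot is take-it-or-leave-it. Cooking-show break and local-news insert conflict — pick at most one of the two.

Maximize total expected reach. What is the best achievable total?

By expected reach per s: podcast midroll 7.48, local-news insert 6.83, weather segment 5.76, prime-drama break 5.00 lead.
The ratio heuristic lands on prime-drama break + podcast midroll + weather segment + evening-news bumper + local-news insert (813) but leaves 49 s idle.
The 37 s tied up in evening-news bumper is better spent on sports pregame — total rises to 853 (174 s).
Runner-up podcast midroll + sports pregame + weather segment + evening-news bumper + local-news insert tops out at 821.

853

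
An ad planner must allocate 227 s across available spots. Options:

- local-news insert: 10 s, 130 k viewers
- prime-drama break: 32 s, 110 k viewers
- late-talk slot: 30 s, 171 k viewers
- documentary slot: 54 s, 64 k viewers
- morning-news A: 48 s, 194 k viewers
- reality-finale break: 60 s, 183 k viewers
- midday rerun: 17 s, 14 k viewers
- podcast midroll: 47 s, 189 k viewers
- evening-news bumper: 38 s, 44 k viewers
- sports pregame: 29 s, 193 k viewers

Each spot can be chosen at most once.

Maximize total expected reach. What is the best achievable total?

Density check — local-news insert 13.00, sports pregame 6.66, late-talk slot 5.70 are the best per s.
The ratio heuristic lands on local-news insert + prime-drama break + late-talk slot + morning-news A + midday rerun + podcast midroll + sports pregame (1001) but leaves 14 s idle.
The 49 s tied up in prime-drama break and midday rerun is better spent on reality-finale break — total rises to 1060 (224 s).
Runner-up local-news insert + prime-drama break + late-talk slot + morning-news A + midday rerun + podcast midroll + sports pregame tops out at 1001.

1060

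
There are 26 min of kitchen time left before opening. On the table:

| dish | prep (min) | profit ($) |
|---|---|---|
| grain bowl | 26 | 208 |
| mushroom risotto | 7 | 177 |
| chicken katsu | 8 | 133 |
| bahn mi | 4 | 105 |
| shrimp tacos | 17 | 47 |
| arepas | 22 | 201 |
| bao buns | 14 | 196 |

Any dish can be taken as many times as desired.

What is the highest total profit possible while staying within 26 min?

669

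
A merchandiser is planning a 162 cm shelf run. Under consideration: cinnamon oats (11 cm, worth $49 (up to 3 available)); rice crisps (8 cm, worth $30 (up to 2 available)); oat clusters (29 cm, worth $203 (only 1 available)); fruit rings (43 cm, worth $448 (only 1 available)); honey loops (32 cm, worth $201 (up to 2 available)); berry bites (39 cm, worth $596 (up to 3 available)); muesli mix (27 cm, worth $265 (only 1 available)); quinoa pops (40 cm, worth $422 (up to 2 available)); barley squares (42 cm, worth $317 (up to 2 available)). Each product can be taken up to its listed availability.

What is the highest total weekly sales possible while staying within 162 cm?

Density check — berry bites 15.28, quinoa pops 10.55, fruit rings 10.42, muesli mix 9.81 are the best per cm.
Taking the top-ratio products first gives 3×berry bites + quinoa pops for 2210 (157 cm).
Replace quinoa pops with fruit rings: the trade gains 26 net, giving 2236 at 160 cm.
No other feasible combination exceeds 2236.

2236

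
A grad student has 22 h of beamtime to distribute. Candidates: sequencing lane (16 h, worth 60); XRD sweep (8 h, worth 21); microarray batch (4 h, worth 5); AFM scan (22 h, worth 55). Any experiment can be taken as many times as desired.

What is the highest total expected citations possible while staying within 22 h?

Taking sequencing lane + microarray batch: 20 h used, 65 in expected citations.
That's the maximum — no swap from here does better than 65.

65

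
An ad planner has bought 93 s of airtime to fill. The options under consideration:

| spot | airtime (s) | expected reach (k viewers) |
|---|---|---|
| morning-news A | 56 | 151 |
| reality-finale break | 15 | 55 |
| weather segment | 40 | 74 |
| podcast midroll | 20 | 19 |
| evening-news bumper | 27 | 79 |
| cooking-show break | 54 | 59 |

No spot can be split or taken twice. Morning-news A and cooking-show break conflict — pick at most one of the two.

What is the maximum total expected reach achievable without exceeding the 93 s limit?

Filling by ratio: reality-finale break + weather segment + evening-news bumper for 208, with 11 s left unused.
Dropping reality-finale break and weather segment frees 55 s; slotting in morning-news A (56 s) lifts the total to 230 at 83 s.

230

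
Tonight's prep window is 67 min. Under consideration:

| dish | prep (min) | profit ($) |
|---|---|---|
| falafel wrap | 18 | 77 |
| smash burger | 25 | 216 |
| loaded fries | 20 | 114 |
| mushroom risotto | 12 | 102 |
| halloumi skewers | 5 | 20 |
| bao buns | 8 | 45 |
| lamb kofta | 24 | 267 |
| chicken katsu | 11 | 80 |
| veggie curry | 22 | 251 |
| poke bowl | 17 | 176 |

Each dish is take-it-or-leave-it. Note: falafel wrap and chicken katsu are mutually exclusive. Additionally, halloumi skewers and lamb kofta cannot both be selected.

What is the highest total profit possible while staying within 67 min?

694

Density check — veggie curry 11.41, lamb kofta 11.12, poke bowl 10.35, smash burger 8.64 are the best per min.
Taking lamb kofta + veggie curry + poke bowl: 63 min used, 694 in profit.
Next best is mushroom risotto + bao buns + lamb kofta + veggie curry at 665 (66 min) — short by 29.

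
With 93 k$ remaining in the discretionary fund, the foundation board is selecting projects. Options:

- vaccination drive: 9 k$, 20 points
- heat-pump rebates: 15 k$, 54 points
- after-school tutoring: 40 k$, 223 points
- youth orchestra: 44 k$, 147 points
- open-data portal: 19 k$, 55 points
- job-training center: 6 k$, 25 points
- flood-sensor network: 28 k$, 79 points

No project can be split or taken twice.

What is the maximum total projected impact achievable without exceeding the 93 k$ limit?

395

Ranking by ratio (projected impact/k$): after-school tutoring 5.58, job-training center 4.17, heat-pump rebates 3.60.
A density-first pass picks vaccination drive + heat-pump rebates + after-school tutoring + open-data portal + job-training center — 377 at 89 k$.
The 43 k$ tied up in vaccination drive and heat-pump rebates and open-data portal is better spent on youth orchestra — total rises to 395 (90 k$).
That's the maximum — no swap from here does better than 395.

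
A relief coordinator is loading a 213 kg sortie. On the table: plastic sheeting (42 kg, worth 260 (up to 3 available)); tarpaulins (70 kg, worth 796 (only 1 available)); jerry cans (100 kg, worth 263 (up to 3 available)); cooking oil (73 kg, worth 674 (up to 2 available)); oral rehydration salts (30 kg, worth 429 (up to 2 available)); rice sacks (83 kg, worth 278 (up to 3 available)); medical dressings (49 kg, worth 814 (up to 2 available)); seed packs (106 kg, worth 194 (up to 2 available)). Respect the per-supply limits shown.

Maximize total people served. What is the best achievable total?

2853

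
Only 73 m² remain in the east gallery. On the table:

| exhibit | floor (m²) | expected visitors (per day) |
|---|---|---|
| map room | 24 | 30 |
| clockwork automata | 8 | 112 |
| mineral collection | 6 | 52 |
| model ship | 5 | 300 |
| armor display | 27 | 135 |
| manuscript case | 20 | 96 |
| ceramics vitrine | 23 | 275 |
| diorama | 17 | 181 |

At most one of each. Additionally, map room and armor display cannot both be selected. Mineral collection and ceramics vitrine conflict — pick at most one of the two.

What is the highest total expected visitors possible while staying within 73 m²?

Density check — model ship 60.00, clockwork automata 14.00, ceramics vitrine 11.96 are the best per m².
Best packing: clockwork automata + model ship + manuscript case + ceramics vitrine + diorama — 73 m², 964 total.
Next best is model ship + armor display + ceramics vitrine + diorama at 891 (72 m²) — short by 73.

964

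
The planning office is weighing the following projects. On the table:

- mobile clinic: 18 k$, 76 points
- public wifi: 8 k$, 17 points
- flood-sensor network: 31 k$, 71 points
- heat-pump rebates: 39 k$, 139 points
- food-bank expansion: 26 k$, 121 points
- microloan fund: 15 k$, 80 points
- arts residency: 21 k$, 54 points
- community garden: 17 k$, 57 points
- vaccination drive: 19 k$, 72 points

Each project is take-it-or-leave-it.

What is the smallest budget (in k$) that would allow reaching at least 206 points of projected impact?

49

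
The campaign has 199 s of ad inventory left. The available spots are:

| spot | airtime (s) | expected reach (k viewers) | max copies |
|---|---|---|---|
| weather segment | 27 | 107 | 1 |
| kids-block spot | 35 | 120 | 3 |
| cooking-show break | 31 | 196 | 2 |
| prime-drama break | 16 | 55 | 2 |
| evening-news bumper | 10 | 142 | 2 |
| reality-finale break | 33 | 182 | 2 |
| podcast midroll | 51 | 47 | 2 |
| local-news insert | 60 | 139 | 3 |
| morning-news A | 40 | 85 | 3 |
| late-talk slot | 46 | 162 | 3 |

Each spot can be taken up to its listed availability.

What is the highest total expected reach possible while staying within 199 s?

Filling by ratio: weather segment + 2×cooking-show break + prime-drama break + 2×evening-news bumper + 2×reality-finale break for 1202, with 8 s left unused.
Dropping weather segment frees 27 s; slotting in kids-block spot (35 s) lifts the total to 1215 at 199 s.
No other feasible combination exceeds 1215.

1215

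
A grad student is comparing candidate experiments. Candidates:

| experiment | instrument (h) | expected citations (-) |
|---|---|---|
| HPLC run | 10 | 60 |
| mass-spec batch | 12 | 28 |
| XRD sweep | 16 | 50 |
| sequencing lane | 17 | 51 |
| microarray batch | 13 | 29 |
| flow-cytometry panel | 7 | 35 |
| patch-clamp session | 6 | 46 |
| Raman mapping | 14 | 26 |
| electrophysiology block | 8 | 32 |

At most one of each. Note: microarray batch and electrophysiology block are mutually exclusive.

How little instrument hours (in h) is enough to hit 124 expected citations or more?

23

Look for the lowest-instrument combination reaching 124.
Taking HPLC run + flow-cytometry panel + patch-clamp session gives 141 (≥ 124) for 23 h.
Any bundle with less than 23 h falls short of 124.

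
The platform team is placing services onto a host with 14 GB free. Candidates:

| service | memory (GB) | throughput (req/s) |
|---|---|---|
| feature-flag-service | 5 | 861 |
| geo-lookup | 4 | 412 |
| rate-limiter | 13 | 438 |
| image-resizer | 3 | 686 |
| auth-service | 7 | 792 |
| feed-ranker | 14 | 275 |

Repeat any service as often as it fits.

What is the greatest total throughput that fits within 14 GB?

2919

Taking the top-ratio services first gives 4×image-resizer for 2744 (12 GB).
The 3 GB tied up in image-resizer is better spent on feature-flag-service — total rises to 2919 (14 GB).
That's the maximum — no swap from here does better than 2919.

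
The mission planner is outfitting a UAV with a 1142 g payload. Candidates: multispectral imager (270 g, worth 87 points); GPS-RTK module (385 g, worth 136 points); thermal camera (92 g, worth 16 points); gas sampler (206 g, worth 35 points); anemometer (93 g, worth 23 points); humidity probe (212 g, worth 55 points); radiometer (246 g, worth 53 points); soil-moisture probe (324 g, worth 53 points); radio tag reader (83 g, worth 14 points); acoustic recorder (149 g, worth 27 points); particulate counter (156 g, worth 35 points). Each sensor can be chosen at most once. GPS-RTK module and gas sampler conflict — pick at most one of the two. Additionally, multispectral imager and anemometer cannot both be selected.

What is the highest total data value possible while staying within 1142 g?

331

Ranking by ratio (data value/g): GPS-RTK module 0.35, multispectral imager 0.32, humidity probe 0.26, anemometer 0.25.
Best packing: multispectral imager + GPS-RTK module + humidity probe + radiometer — 1113 g, 331 total.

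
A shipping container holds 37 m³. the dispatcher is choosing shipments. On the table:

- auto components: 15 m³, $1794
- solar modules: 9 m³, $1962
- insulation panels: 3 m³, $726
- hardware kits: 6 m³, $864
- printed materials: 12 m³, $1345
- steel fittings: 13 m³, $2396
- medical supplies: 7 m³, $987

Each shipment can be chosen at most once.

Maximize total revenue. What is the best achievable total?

Taking the top-ratio shipments first gives solar modules + insulation panels + hardware kits + steel fittings for 5948 (31 m³).
Replace hardware kits with printed materials: the trade gains 481 net, giving 6429 at 37 m³.
That's the maximum — no swap from here does better than 6429.

6429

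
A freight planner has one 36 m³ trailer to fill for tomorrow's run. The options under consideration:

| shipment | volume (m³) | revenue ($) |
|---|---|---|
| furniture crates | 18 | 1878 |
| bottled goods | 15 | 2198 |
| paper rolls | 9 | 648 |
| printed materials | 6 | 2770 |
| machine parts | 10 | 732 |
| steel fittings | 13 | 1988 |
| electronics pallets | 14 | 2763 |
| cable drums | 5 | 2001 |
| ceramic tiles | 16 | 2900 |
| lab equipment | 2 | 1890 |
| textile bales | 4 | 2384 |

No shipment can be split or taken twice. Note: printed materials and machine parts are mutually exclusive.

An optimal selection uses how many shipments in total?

5

Optimal total is 11945.
For example printed materials + cable drums + ceramic tiles + lab equipment + textile bales achieves it, using 33 m³.
All optima have 5 shipments.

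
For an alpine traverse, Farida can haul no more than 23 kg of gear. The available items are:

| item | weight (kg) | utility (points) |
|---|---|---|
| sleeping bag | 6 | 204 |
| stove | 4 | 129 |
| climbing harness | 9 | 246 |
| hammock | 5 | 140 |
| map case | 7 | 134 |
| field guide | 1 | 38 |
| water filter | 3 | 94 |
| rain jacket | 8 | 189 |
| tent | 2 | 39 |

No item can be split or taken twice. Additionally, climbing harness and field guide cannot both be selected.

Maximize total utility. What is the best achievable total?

684

Density check — field guide 38.00, sleeping bag 34.00, stove 32.25 are the best per kg.
Greedy by ratio would take sleeping bag + stove + hammock + field guide + water filter + tent: 21 kg used, total 644.
Dropping stove and field guide and tent frees 7 kg; slotting in climbing harness (9 kg) lifts the total to 684 at 23 kg.
No other feasible combination exceeds 684.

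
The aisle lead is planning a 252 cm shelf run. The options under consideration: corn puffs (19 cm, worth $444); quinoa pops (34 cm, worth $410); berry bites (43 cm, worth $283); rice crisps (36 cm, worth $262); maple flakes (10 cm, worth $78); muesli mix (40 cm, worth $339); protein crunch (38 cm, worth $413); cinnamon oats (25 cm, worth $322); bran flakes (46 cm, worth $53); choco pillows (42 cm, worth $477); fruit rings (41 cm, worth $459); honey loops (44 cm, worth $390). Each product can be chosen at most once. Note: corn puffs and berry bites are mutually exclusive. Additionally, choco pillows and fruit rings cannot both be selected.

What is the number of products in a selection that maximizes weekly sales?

Optimal total is 2873.
corn puffs + quinoa pops + maple flakes + muesli mix + protein crunch + cinnamon oats + choco pillows + honey loops hits 2873 at 252 cm.
Every optimal selection uses 8 products.

8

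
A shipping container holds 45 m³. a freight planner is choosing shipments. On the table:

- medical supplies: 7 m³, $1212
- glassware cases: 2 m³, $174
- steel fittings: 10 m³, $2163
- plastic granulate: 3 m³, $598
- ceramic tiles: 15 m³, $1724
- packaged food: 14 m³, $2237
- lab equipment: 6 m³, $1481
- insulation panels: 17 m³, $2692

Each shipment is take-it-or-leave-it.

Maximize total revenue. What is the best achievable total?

Ranking by ratio (revenue/m³): lab equipment 246.83, steel fittings 216.30, plastic granulate 199.33, medical supplies 173.14.
A density-first pass picks medical supplies + glassware cases + steel fittings + plastic granulate + packaged food + lab equipment — 7865 at 42 m³.
The 14 m³ tied up in packaged food is better spent on insulation panels — total rises to 8320 (45 m³).
The closest alternative, medical supplies + steel fittings + plastic granulate + lab equipment + insulation panels, reaches only 8146.

8320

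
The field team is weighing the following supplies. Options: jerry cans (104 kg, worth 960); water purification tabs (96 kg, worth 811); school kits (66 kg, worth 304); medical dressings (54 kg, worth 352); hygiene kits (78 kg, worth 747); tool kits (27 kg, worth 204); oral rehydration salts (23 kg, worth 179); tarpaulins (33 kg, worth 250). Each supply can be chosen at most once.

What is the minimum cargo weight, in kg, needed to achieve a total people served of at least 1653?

182

Minimise kg subject to total people served ≥ 1653.
jerry cans + hygiene kits reaches 1707 using 182 kg.
Below 182 kg the best achievable stays under 1653.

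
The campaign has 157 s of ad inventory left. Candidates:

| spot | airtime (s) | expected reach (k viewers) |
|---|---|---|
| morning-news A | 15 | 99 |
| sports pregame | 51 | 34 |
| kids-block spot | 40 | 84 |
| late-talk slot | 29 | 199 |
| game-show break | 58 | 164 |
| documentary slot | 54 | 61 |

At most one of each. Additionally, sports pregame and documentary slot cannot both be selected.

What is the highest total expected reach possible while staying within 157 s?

546

By expected reach per s: late-talk slot 6.86, morning-news A 6.60, game-show break 2.83 lead.
Taking morning-news A + kids-block spot + late-talk slot + game-show break: 142 s used, 546 in expected reach.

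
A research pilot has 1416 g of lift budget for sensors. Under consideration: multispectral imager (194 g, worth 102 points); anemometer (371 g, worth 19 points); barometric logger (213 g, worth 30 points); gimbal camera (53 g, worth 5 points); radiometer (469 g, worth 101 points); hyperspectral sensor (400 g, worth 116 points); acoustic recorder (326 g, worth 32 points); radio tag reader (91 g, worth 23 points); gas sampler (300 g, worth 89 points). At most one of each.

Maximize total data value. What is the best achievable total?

Taking the top-ratio sensors first gives multispectral imager + barometric logger + gimbal camera + hyperspectral sensor + radio tag reader + gas sampler for 365 (1251 g).
Dropping barometric logger and radio tag reader frees 304 g; slotting in radiometer (469 g) lifts the total to 413 at 1416 g.

413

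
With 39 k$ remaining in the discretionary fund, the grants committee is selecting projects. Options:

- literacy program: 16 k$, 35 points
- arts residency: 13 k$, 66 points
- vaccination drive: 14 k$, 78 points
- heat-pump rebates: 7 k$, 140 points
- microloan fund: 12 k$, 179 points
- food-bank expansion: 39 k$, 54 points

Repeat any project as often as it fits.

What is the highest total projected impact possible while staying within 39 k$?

700

Ranking by ratio (projected impact/k$): heat-pump rebates 20.00, microloan fund 14.92, vaccination drive 5.57, arts residency 5.08.
The ratio ordering already packs tightly: 5×heat-pump rebates, 35 k$, 700.
No other feasible combination exceeds 700.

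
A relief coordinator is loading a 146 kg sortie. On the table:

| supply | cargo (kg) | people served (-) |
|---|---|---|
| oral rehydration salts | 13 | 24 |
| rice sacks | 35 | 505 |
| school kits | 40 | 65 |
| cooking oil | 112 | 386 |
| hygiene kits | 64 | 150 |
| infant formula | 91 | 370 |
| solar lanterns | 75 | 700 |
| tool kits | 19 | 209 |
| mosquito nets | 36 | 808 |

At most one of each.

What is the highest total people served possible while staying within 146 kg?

2013

The ratio heuristic lands on oral rehydration salts + rice sacks + school kits + tool kits + mosquito nets (1611) but leaves 3 kg idle.
Dropping oral rehydration salts and school kits and tool kits frees 72 kg; slotting in solar lanterns (75 kg) lifts the total to 2013 at 146 kg.
An exhaustive check of the 512 subsets confirms 2013.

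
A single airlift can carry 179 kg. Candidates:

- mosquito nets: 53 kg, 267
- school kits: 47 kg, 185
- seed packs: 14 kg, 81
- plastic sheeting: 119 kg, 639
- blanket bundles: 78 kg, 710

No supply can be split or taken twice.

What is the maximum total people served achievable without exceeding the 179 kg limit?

A density-first pass picks mosquito nets + seed packs + blanket bundles — 1058 at 145 kg.
Dropping seed packs frees 14 kg; slotting in school kits (47 kg) lifts the total to 1162 at 178 kg.

1162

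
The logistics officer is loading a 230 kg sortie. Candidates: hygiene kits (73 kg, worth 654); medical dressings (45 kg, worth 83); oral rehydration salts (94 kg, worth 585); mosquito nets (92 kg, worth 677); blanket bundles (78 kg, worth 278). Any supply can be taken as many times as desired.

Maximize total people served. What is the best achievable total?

3×hygiene kits uses 219 of the 230 kg and totals 1962.
No other feasible combination exceeds 1962.

1962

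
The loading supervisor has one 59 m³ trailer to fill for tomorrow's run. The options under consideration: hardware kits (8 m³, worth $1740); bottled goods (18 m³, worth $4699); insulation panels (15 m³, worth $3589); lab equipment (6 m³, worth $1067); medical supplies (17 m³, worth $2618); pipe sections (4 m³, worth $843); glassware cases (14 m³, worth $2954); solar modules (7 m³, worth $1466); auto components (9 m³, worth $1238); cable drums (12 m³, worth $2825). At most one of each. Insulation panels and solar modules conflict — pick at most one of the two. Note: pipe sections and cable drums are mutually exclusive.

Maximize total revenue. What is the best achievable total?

14067

Density check — bottled goods 261.06, insulation panels 239.27, cable drums 235.42, hardware kits 217.50 are the best per m³.
Best packing: bottled goods + insulation panels + glassware cases + cable drums — 59 m³, 14067 total.
Every other selection either busts 59 m³ or breaks a pairing rule or fails to beat 14067.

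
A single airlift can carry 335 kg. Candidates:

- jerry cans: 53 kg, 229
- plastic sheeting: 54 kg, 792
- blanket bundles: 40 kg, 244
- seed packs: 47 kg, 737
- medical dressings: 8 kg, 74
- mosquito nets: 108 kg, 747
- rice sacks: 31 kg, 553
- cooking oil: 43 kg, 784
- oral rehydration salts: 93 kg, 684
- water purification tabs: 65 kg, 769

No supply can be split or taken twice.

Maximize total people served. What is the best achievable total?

Density check — cooking oil 18.23, rice sacks 17.84, seed packs 15.68, plastic sheeting 14.67 are the best per kg.
Greedy by ratio would take plastic sheeting + blanket bundles + seed packs + medical dressings + rice sacks + cooking oil + water purification tabs: 288 kg used, total 3953.
Dropping blanket bundles and medical dressings frees 48 kg; slotting in oral rehydration salts (93 kg) lifts the total to 4319 at 333 kg.

4319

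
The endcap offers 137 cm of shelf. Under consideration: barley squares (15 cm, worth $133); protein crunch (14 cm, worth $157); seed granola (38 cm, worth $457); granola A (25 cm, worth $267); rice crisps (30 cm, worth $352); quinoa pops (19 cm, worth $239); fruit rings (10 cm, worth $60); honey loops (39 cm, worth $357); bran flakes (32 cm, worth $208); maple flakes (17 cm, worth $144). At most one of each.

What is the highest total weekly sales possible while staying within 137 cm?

1532

Taking protein crunch + seed granola + granola A + rice crisps + quinoa pops + fruit rings: 136 cm used, 1532 in weekly sales.
No other feasible combination exceeds 1532.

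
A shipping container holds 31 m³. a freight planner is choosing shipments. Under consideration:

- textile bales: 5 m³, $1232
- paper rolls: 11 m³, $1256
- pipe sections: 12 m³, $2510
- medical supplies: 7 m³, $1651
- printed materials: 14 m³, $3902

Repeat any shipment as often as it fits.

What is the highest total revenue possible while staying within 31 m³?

8017

Greedy by ratio would take 2×printed materials: 28 m³ used, total 7804.
Replace printed materials with 2×textile bales + medical supplies: the trade gains 213 net, giving 8017 at 31 m³.
Nothing else within 31 m³ beats 8017.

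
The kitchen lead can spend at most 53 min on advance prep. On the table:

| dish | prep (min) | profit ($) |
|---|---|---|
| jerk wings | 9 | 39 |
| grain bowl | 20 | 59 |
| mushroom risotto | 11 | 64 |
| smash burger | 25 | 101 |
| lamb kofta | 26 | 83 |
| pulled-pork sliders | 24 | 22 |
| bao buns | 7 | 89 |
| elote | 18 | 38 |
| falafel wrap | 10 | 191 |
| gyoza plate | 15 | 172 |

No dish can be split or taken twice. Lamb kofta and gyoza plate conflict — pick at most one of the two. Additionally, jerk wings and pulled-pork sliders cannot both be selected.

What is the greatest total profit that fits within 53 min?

Taking jerk wings + mushroom risotto + bao buns + falafel wrap + gyoza plate: 52 min used, 555 in profit.

555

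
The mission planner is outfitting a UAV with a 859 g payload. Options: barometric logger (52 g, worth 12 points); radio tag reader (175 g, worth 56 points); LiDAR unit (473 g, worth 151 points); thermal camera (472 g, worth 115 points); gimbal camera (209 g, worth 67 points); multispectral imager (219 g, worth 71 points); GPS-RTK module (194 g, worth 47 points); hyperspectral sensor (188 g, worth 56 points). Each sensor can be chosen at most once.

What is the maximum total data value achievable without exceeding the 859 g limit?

274

Taking the top-ratio sensors first gives barometric logger + radio tag reader + gimbal camera + multispectral imager + hyperspectral sensor for 262 (843 g).
Replace barometric logger and multispectral imager and hyperspectral sensor with LiDAR unit: the trade gains 12 net, giving 274 at 857 g.
Next best is radio tag reader + LiDAR unit + hyperspectral sensor at 263 (836 g) — short by 11.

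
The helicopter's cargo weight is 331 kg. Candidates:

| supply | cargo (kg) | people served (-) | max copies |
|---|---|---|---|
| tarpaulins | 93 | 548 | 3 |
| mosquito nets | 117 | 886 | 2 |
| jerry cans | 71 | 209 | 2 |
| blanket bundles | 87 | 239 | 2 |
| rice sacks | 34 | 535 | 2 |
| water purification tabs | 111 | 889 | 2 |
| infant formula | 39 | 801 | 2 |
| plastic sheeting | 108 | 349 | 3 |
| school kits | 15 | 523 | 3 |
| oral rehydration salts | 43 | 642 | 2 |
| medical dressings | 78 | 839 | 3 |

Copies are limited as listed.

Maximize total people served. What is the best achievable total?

5829

A density-first pass picks 2×rice sacks + 2×infant formula + 3×school kits + 2×oral rehydration salts — 5525 at 277 kg.
Dropping rice sacks frees 34 kg; slotting in medical dressings (78 kg) lifts the total to 5829 at 321 kg.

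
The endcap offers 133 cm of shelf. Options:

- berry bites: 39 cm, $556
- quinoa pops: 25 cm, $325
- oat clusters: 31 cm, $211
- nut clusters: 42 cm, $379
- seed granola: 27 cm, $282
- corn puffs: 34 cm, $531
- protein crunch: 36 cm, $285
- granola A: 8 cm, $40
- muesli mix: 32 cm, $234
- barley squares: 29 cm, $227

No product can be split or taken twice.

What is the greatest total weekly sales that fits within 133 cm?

1734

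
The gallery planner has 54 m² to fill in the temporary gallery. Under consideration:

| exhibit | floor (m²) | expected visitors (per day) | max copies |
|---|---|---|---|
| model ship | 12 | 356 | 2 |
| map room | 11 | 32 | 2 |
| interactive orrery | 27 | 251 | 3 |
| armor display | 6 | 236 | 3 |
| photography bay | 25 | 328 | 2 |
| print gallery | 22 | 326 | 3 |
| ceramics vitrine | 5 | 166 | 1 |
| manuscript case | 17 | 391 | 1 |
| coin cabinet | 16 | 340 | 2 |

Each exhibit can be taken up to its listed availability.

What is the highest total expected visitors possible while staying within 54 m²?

1621

The ratio heuristic lands on 2×model ship + 3×armor display + ceramics vitrine (1586) but leaves 7 m² idle.
Replace model ship with manuscript case: the trade gains 35 net, giving 1621 at 52 m².
No other feasible combination exceeds 1621.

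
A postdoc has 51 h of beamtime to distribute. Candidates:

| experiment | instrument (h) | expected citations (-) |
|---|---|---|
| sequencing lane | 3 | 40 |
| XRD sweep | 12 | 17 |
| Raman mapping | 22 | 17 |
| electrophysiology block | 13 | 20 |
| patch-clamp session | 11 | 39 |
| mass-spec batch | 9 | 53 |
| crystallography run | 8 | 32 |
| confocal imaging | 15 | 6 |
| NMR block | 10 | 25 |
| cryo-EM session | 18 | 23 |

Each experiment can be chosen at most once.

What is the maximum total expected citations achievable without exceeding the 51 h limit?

189

Taking sequencing lane + patch-clamp session + mass-spec batch + crystallography run + NMR block: 41 h used, 189 in expected citations.
Runner-up sequencing lane + patch-clamp session + mass-spec batch + crystallography run + cryo-EM session tops out at 187.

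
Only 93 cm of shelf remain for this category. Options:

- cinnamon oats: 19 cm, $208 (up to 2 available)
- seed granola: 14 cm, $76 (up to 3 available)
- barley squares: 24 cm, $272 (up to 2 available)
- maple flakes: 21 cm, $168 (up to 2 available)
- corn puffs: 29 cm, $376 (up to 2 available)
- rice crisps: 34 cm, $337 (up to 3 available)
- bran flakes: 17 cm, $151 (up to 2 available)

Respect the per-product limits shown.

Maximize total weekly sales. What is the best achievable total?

1089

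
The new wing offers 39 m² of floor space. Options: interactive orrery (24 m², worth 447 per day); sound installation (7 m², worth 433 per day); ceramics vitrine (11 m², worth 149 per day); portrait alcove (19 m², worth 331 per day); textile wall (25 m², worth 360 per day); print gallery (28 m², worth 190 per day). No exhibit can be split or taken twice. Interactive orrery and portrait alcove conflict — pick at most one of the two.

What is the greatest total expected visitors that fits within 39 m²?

Density check — sound installation 61.86, interactive orrery 18.62, portrait alcove 17.42, textile wall 14.40 are the best per m².
Taking the top-ratio exhibits first gives interactive orrery + sound installation for 880 (31 m²).
The 24 m² tied up in interactive orrery is better spent on ceramics vitrine + portrait alcove — total rises to 913 (37 m²).
Runner-up interactive orrery + sound installation tops out at 880.

913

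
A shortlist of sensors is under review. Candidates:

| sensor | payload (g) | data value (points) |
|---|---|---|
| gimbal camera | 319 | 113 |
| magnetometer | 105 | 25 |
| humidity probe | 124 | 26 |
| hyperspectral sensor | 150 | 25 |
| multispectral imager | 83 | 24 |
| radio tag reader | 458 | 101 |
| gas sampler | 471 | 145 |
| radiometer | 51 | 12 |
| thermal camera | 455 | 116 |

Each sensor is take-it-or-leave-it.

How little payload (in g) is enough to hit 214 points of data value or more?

774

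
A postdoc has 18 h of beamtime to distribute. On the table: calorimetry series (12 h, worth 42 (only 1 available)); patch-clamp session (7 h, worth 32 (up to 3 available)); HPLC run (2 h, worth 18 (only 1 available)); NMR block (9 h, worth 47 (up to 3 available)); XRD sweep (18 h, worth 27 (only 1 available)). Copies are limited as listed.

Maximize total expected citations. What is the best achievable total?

The ratio ordering already packs tightly: patch-clamp session + HPLC run + NMR block, 18 h, 97.
Every other selection either busts 18 h or exceeds an availability limit or fails to beat 97.

97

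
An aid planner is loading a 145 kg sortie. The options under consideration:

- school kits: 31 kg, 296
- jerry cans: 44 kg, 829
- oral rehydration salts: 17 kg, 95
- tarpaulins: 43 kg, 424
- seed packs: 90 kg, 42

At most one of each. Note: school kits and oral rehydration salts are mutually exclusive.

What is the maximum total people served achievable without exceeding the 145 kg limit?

1549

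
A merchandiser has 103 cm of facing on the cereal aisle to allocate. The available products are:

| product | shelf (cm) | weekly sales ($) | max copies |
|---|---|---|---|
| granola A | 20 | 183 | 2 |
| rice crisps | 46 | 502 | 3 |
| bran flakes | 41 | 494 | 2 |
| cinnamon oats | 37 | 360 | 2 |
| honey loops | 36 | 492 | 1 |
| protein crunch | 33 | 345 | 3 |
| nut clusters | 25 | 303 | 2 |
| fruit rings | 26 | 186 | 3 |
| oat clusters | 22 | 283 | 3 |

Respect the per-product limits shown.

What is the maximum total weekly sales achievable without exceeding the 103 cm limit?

1341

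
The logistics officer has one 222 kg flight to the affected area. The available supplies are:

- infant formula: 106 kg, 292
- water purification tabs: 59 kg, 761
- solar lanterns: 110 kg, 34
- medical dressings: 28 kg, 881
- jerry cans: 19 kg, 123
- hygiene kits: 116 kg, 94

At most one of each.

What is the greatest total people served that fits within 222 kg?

2057

Best packing: infant formula + water purification tabs + medical dressings + jerry cans — 212 kg, 2057 total.
Every other selection either busts 222 kg or fails to beat 2057.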